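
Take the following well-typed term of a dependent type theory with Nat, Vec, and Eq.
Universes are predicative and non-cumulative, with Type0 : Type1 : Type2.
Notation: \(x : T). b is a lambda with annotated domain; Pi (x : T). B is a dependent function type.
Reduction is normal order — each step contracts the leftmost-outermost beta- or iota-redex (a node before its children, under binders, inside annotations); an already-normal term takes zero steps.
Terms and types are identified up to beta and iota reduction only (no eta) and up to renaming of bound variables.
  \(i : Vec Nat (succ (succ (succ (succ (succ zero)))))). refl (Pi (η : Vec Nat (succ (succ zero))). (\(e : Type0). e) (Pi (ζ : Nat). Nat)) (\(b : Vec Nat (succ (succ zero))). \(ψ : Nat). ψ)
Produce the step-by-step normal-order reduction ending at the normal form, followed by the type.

reduction (normal order):
  \(i : Vec Nat (succ (succ (succ (succ (succ zero)))))). refl (Pi (η : Vec Nat (succ (succ zero))). (\(e : Type0). e) (Pi (ζ : Nat). Nat)) (\(b : Vec Nat (succ (succ zero))). \(ψ : Nat). ψ)
  ~> \(i : Vec Nat (succ (succ (succ (succ (succ zero)))))). refl (Pi (η : Vec Nat (succ (succ zero))). Pi (e : Nat). Nat) (\(ζ : Vec Nat (succ (succ zero))). \(b : Nat). b)
inferred type:
  Pi (i : Vec Nat (succ (succ (succ (succ (succ zero)))))). Eq (Pi (η : Vec Nat (succ (succ zero))). Pi (e : Nat). Nat) (\(ζ : Vec Nat (succ (succ zero))). \(b : Nat). b) (\(ψ : Vec Nat (succ (succ zero))). \(ε : Nat). ε)


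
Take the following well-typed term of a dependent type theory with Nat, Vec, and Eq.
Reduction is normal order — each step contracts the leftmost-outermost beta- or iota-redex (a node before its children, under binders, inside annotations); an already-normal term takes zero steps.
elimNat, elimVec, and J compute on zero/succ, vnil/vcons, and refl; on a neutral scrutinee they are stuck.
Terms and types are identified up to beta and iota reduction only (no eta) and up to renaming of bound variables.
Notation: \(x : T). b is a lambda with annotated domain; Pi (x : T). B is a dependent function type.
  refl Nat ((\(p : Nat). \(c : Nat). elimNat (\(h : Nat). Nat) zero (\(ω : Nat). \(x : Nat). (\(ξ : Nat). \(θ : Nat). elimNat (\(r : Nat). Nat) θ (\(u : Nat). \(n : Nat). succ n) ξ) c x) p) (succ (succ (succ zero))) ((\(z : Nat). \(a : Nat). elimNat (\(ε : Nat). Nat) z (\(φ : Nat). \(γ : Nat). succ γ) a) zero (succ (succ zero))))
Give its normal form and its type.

normal form:
  refl Nat (succ (succ (succ (succ (succ (succ zero))))))
the term's type:
  Eq Nat (succ (succ (succ (succ (succ (succ zero)))))) (succ (succ (succ (succ (succ (succ zero))))))


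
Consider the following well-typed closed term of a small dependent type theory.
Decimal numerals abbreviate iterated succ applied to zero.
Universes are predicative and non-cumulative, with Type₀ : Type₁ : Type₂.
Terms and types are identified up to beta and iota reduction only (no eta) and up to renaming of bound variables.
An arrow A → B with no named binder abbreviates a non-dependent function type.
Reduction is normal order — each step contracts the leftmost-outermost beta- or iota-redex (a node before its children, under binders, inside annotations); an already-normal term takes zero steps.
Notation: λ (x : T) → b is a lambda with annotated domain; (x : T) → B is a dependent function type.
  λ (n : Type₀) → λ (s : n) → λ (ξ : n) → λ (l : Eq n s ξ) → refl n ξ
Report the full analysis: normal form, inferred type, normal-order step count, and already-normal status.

normal form:
  λ (n : Type₀) → λ (s : n) → λ (ξ : n) → λ (l : Eq n s ξ) → refl n ξ
type:
  (n : Type₀) → (s : n) → (ξ : n) → Eq n s ξ → Eq n ξ ξ
steps to reach normal form (normal order): 0
started in normal form: yes


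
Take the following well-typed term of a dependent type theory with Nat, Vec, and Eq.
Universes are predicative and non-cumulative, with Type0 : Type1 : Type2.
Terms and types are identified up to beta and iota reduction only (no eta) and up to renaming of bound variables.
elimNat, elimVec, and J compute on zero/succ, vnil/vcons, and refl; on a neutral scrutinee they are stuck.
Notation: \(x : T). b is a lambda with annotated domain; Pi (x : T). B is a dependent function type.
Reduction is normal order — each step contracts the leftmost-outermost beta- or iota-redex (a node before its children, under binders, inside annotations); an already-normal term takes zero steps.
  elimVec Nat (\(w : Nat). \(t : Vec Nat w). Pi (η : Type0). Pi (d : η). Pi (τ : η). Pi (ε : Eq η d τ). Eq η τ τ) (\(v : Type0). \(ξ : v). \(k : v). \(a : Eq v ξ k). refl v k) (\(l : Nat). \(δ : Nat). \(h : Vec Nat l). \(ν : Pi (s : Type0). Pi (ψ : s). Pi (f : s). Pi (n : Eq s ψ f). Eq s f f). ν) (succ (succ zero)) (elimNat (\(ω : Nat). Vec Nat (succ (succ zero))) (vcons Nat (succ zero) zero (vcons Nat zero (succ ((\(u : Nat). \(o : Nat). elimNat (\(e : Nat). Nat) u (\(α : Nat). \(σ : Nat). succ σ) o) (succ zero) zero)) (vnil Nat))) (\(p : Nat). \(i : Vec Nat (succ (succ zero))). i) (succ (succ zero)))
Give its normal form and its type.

reduced normal form:
  \(w : Type0). \(t : w). \(η : w). \(d : Eq w t η). refl w η
type:
  Pi (w : Type0). Pi (t : w). Pi (η : w). Pi (d : Eq w t η). Eq w η η
observation: the first redex contracted is an elimNat iota-redex; the normal form is reached in 18 normal-order steps.


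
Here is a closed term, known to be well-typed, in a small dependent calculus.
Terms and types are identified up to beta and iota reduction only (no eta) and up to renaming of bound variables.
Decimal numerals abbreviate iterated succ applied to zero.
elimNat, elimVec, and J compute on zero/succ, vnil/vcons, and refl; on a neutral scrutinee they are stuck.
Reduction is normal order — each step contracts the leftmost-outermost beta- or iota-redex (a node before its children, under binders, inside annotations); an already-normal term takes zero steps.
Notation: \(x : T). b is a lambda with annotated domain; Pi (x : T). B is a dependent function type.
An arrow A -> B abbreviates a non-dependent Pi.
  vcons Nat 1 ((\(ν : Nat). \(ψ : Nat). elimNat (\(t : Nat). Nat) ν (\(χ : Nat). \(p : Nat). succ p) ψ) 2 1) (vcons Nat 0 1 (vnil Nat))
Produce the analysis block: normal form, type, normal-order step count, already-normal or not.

resulting normal form:
  vcons Nat 1 3 (vcons Nat 0 1 (vnil Nat))
inferred type:
  Vec Nat 2
reduction steps (normal order): 6
started in normal form: no
first redex: a beta-redex


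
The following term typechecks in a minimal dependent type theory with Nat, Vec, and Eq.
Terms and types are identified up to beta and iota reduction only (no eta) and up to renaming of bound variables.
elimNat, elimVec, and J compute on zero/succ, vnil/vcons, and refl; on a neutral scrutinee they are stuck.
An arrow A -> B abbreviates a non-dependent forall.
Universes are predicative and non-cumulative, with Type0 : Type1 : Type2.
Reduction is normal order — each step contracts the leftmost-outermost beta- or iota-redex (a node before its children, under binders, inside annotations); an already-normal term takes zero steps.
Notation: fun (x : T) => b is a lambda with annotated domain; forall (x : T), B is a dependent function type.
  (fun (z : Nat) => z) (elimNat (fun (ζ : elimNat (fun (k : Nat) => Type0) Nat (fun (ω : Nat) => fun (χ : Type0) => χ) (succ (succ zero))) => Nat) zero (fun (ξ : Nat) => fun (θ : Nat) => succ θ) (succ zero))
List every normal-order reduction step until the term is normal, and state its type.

normal-order reduction sequence:
  (fun (z : Nat) => z) (elimNat (fun (ζ : elimNat (fun (k : Nat) => Type0) Nat (fun (ω : Nat) => fun (χ : Type0) => χ) (succ (succ zero))) => Nat) zero (fun (ξ : Nat) => fun (θ : Nat) => succ θ) (succ zero))
  ~> elimNat (fun (z : elimNat (fun (ζ : Nat) => Type0) Nat (fun (k : Nat) => fun (ω : Type0) => ω) (succ (succ zero))) => Nat) zero (fun (χ : Nat) => fun (ξ : Nat) => succ ξ) (succ zero)
  ~> (fun (z : Nat) => fun (ζ : Nat) => succ ζ) zero (elimNat (fun (k : elimNat (fun (ω : Nat) => Type0) Nat (fun (χ : Nat) => fun (ξ : Type0) => ξ) (succ (succ zero))) => Nat) zero (fun (θ : Nat) => fun (s : Nat) => succ s) zero)
  ~> (fun (z : Nat) => succ z) (elimNat (fun (ζ : elimNat (fun (k : Nat) => Type0) Nat (fun (ω : Nat) => fun (χ : Type0) => χ) (succ (succ zero))) => Nat) zero (fun (ξ : Nat) => fun (θ : Nat) => succ θ) zero)
  ~> succ (elimNat (fun (z : elimNat (fun (ζ : Nat) => Type0) Nat (fun (k : Nat) => fun (ω : Type0) => ω) (succ (succ zero))) => Nat) zero (fun (χ : Nat) => fun (ξ : Nat) => succ ξ) zero)
  ~> succ zero
inferred type:
  Nat


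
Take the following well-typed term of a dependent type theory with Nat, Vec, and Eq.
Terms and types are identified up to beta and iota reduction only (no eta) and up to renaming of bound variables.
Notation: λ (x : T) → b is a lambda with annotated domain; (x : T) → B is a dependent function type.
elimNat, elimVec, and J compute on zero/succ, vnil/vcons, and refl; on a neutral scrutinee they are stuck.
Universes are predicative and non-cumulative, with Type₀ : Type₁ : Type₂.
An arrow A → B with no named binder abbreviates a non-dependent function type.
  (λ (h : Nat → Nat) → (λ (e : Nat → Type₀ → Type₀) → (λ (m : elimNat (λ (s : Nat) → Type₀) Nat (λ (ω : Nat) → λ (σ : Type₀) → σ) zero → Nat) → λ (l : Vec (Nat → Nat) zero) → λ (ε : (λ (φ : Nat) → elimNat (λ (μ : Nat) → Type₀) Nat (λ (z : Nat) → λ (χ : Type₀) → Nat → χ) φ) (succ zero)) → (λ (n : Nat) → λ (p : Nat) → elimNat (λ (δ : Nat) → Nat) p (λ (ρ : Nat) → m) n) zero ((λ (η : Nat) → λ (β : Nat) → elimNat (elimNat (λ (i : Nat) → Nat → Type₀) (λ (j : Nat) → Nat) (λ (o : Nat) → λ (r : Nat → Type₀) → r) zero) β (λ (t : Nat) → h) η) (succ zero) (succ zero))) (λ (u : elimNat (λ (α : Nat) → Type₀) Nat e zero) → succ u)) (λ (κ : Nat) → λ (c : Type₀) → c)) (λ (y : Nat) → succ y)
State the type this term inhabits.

inferred type:
  Vec (Nat → Nat) zero → (Nat → Nat) → Nat


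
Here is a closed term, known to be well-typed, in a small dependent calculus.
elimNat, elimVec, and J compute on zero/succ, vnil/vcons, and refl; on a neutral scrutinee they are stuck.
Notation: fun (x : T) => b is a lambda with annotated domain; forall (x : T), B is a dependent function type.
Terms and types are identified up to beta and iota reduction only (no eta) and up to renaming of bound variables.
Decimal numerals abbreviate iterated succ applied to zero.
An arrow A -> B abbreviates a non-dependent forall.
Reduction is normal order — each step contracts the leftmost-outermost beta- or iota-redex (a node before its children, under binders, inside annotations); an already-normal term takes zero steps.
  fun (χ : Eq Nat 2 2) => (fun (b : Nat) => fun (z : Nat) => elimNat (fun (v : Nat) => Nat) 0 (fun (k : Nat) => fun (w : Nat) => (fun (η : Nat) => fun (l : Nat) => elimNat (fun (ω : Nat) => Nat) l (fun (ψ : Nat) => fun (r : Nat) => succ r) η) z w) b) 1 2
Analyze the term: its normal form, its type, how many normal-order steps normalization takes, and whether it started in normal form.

reduced normal form:
  fun (χ : Eq Nat 2 2) => 2
the term's type:
  Eq Nat 2 2 -> Nat
reduction steps (normal order): 15
started in normal form: no
first redex: a beta-redex


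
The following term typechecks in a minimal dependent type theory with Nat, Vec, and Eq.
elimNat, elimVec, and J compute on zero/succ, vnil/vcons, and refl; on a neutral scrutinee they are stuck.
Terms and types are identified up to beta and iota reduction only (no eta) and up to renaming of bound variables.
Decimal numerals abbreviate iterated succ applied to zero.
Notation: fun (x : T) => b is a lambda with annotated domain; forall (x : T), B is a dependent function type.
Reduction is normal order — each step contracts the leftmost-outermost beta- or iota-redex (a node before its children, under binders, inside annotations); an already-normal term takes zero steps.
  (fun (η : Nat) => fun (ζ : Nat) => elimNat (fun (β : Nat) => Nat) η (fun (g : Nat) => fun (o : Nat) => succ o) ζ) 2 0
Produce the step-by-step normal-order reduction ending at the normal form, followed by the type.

normal-order reduction:
  (fun (η : Nat) => fun (ζ : Nat) => elimNat (fun (β : Nat) => Nat) η (fun (g : Nat) => fun (o : Nat) => succ o) ζ) 2 0
  ~> (fun (η : Nat) => elimNat (fun (ζ : Nat) => Nat) 2 (fun (β : Nat) => fun (g : Nat) => succ g) η) 0
  ~> elimNat (fun (η : Nat) => Nat) 2 (fun (ζ : Nat) => fun (β : Nat) => succ β) 0
  ~> 2
the term's type:
  Nat


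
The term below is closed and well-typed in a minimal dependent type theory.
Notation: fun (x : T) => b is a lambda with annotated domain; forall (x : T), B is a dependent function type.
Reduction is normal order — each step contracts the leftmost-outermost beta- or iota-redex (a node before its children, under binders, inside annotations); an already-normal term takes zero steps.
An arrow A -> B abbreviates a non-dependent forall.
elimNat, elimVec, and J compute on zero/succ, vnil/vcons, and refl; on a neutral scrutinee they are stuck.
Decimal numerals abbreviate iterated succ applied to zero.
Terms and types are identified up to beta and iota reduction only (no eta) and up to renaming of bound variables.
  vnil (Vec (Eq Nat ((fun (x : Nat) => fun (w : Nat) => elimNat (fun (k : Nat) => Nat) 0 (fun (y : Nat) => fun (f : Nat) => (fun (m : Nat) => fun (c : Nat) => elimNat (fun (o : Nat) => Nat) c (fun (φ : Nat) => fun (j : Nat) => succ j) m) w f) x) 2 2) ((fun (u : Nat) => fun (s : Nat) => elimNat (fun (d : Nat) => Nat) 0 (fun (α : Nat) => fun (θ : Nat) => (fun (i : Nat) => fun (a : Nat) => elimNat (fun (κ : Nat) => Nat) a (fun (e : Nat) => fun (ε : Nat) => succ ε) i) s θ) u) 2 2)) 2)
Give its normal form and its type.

reduced normal form:
  vnil (Vec (Eq Nat 4 4) 2)
type:
  Vec (Vec (Eq Nat 4 4) 2) 0
observation: contracting a beta-redex first, the term normalizes in 54 steps.


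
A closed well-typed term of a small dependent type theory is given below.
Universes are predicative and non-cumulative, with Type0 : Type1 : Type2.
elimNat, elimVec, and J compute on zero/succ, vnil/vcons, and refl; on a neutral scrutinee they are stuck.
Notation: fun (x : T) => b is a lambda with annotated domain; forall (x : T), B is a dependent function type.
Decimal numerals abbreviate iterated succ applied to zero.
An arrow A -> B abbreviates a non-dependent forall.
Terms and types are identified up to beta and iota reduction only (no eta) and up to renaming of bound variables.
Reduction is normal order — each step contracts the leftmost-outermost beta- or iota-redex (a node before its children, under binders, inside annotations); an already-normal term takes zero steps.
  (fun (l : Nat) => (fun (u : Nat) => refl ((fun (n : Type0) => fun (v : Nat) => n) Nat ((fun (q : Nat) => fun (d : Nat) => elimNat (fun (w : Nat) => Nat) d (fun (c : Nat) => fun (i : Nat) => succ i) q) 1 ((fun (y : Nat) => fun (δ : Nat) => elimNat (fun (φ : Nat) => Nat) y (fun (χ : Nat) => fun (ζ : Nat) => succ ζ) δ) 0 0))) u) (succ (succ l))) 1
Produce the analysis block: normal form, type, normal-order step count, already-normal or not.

normal form:
  refl Nat 3
the term's type:
  Eq Nat 3 3
reduction steps (normal order): 4
started in normal form: no
first redex: a beta-redex


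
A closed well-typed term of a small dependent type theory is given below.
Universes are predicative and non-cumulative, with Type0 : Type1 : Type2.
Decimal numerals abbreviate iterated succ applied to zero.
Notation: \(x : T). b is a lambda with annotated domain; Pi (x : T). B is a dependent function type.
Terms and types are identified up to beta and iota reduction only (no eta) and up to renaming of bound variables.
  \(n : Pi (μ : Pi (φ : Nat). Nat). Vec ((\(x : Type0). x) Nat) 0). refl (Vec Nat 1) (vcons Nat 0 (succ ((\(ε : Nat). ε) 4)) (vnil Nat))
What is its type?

the term's type:
  Pi (n : Pi (μ : Pi (φ : Nat). Nat). Vec Nat 0). Eq (Vec Nat 1) (vcons Nat 0 5 (vnil Nat)) (vcons Nat 0 5 (vnil Nat))


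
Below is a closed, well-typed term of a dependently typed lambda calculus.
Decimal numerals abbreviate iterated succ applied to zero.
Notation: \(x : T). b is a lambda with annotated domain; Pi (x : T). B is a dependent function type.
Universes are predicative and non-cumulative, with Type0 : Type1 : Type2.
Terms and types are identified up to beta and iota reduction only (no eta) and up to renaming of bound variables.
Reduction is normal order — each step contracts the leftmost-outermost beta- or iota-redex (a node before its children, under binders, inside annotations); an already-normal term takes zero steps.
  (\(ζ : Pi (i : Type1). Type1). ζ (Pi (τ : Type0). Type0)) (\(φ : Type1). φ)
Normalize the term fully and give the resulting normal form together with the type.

normal form:
  Pi (ζ : Type0). Type0
inferred type:
  Type1
observation: 2 normal-order steps separate the term from its normal form.


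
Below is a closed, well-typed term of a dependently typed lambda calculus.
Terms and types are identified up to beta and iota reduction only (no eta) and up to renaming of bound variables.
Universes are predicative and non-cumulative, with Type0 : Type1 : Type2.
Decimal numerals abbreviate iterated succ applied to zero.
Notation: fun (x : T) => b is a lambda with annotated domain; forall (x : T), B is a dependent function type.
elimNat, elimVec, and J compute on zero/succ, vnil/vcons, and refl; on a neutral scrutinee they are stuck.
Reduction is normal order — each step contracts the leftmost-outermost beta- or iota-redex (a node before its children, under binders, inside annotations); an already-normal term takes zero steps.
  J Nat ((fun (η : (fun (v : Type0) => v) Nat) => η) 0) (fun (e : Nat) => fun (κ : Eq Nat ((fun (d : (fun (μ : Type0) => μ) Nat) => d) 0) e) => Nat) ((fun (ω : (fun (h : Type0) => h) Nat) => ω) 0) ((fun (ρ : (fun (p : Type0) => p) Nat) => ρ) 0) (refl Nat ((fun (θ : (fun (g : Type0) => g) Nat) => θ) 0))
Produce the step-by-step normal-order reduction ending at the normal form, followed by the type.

reduction (normal order):
  J Nat ((fun (η : (fun (v : Type0) => v) Nat) => η) 0) (fun (e : Nat) => fun (κ : Eq Nat ((fun (d : (fun (μ : Type0) => μ) Nat) => d) 0) e) => Nat) ((fun (ω : (fun (h : Type0) => h) Nat) => ω) 0) ((fun (ρ : (fun (p : Type0) => p) Nat) => ρ) 0) (refl Nat ((fun (θ : (fun (g : Type0) => g) Nat) => θ) 0))
  ~> (fun (η : (fun (v : Type0) => v) Nat) => η) 0
  ~> 0
type:
  Nat


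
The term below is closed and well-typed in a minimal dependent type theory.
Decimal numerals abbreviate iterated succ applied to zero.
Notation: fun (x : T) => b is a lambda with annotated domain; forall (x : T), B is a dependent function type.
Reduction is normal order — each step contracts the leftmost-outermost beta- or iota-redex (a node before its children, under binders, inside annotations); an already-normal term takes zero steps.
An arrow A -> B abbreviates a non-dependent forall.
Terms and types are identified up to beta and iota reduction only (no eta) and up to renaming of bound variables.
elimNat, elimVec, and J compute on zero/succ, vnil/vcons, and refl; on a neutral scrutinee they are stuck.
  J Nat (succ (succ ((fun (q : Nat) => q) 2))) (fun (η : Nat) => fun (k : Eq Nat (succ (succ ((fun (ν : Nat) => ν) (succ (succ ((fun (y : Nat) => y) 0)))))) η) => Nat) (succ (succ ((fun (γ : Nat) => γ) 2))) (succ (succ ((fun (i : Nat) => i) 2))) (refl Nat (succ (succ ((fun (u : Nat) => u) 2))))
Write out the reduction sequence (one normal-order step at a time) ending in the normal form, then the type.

reduction (normal order):
  J Nat (succ (succ ((fun (q : Nat) => q) 2))) (fun (η : Nat) => fun (k : Eq Nat (succ (succ ((fun (ν : Nat) => ν) (succ (succ ((fun (y : Nat) => y) 0)))))) η) => Nat) (succ (succ ((fun (γ : Nat) => γ) 2))) (succ (succ ((fun (i : Nat) => i) 2))) (refl Nat (succ (succ ((fun (u : Nat) => u) 2))))
  ~> succ (succ ((fun (q : Nat) => q) 2))
  ~> 4
the term's type:
  Nat


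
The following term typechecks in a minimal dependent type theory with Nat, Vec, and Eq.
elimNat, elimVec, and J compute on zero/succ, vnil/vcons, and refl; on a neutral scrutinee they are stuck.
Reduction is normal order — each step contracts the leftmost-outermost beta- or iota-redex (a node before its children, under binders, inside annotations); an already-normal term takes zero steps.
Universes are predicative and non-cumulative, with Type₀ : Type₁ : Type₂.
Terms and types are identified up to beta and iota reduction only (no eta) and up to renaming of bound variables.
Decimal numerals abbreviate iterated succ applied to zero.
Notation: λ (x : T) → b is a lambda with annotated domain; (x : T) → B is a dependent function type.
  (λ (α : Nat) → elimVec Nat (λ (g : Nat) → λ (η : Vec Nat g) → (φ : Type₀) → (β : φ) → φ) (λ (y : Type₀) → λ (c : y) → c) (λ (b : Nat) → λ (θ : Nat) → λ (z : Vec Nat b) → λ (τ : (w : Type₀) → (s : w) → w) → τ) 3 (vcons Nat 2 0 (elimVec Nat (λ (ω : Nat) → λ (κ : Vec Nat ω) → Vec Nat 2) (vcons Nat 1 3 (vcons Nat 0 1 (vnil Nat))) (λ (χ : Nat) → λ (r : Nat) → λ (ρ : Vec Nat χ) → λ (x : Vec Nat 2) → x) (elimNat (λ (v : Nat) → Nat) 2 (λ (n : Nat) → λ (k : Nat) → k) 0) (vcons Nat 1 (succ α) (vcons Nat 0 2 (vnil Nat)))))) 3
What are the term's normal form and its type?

reduced normal form:
  λ (α : Type₀) → λ (g : α) → g
inferred type:
  (α : Type₀) → (g : α) → α
observation: reduction starts at a beta-redex, and 28 normal-order steps reach the normal form.


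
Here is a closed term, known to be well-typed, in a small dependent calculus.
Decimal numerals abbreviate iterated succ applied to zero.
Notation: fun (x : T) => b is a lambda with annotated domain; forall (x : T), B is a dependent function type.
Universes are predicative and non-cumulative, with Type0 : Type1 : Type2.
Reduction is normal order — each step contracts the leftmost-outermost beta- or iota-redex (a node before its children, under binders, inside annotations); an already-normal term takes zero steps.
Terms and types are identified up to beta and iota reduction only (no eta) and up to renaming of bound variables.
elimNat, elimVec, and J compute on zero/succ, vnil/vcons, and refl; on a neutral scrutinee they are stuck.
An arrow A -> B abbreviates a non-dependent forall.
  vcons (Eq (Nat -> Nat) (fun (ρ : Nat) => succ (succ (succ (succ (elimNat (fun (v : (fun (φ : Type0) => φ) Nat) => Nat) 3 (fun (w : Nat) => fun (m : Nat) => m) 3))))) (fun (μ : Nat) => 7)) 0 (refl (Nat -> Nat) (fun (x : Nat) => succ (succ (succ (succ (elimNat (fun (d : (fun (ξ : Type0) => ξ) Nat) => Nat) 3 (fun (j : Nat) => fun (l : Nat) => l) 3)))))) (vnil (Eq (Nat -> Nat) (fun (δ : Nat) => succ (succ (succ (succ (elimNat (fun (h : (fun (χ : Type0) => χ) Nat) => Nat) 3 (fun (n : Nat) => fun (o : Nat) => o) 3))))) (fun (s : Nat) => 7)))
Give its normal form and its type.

reduced normal form:
  vcons (Eq (Nat -> Nat) (fun (ρ : Nat) => 7) (fun (v : Nat) => 7)) 0 (refl (Nat -> Nat) (fun (φ : Nat) => 7)) (vnil (Eq (Nat -> Nat) (fun (w : Nat) => 7) (fun (m : Nat) => 7)))
the term's type:
  Vec (Eq (Nat -> Nat) (fun (ρ : Nat) => 7) (fun (v : Nat) => 7)) 1
observation: the term reaches its normal form after 30 normal-order steps.


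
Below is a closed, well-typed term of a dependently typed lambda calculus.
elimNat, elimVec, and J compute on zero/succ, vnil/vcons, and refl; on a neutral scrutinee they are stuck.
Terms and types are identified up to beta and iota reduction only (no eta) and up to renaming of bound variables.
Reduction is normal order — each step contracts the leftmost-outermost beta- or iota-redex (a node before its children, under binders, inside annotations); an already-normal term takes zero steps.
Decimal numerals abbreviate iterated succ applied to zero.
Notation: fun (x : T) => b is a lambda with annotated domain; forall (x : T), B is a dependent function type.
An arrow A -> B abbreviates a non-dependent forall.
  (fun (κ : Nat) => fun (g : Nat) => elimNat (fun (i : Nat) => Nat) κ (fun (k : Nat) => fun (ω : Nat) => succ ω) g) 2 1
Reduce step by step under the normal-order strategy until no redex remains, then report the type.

normal-order reduction:
  (fun (κ : Nat) => fun (g : Nat) => elimNat (fun (i : Nat) => Nat) κ (fun (k : Nat) => fun (ω : Nat) => succ ω) g) 2 1
  ~> (fun (κ : Nat) => elimNat (fun (g : Nat) => Nat) 2 (fun (i : Nat) => fun (k : Nat) => succ k) κ) 1
  ~> elimNat (fun (κ : Nat) => Nat) 2 (fun (g : Nat) => fun (i : Nat) => succ i) 1
  ~> (fun (κ : Nat) => fun (g : Nat) => succ g) 0 (elimNat (fun (i : Nat) => Nat) 2 (fun (k : Nat) => fun (ω : Nat) => succ ω) 0)
  ~> (fun (κ : Nat) => succ κ) (elimNat (fun (g : Nat) => Nat) 2 (fun (i : Nat) => fun (k : Nat) => succ k) 0)
  ~> succ (elimNat (fun (κ : Nat) => Nat) 2 (fun (g : Nat) => fun (i : Nat) => succ i) 0)
  ~> 3
the term's type:
  Nat


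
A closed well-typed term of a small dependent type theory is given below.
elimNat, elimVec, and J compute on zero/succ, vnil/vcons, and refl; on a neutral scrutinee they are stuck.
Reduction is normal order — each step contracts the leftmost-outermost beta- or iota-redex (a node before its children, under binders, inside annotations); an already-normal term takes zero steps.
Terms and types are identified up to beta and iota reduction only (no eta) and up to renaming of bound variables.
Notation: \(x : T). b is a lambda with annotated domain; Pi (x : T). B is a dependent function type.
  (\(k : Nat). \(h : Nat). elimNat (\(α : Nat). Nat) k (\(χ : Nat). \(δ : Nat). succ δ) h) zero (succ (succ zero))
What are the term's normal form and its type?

resulting normal form:
  succ (succ zero)
type:
  Nat
observation: contracting a beta-redex first, the term normalizes in 9 steps.


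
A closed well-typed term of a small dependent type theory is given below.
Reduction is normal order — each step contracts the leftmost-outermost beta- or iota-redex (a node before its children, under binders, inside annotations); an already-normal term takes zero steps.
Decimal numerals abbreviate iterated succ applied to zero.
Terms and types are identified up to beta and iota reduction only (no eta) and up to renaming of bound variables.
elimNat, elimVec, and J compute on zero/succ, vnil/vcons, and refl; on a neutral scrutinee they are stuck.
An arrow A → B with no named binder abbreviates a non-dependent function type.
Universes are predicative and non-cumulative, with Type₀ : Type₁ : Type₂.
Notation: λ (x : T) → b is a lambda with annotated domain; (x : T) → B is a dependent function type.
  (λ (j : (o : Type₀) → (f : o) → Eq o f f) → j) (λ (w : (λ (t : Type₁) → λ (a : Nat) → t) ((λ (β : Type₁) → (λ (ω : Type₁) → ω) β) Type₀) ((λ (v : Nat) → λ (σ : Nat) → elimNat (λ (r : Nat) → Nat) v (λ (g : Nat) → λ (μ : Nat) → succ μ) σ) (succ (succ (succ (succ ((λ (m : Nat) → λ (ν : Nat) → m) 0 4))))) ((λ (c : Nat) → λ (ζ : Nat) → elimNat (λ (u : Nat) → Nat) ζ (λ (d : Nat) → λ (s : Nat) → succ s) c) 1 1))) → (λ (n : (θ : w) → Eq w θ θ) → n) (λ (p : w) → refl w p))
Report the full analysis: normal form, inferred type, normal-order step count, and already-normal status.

reduced normal form:
  λ (j : Type₀) → λ (o : j) → refl j o
the term's type:
  (j : Type₀) → (o : j) → Eq j o o
reduction steps (normal order): 6
started in normal form: no
first contracted redex: a beta-redex


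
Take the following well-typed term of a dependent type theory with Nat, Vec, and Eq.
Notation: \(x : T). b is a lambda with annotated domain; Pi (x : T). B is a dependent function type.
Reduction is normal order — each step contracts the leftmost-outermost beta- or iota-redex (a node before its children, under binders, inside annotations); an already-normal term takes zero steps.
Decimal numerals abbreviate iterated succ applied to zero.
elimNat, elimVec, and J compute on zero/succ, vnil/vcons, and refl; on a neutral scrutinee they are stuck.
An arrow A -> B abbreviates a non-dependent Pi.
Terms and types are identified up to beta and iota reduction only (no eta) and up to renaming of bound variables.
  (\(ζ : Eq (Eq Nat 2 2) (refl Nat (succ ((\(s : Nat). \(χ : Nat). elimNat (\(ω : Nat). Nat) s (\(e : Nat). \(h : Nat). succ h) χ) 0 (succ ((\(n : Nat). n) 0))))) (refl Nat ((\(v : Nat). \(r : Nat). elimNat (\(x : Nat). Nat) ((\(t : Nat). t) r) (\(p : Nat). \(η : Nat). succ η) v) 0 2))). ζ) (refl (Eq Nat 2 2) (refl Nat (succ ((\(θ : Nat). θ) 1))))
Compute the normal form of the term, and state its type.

normal form:
  refl (Eq Nat 2 2) (refl Nat 2)
type:
  Eq (Eq Nat 2 2) (refl Nat 2) (refl Nat 2)
observation: contracting a beta-redex first, the term normalizes in 2 steps.


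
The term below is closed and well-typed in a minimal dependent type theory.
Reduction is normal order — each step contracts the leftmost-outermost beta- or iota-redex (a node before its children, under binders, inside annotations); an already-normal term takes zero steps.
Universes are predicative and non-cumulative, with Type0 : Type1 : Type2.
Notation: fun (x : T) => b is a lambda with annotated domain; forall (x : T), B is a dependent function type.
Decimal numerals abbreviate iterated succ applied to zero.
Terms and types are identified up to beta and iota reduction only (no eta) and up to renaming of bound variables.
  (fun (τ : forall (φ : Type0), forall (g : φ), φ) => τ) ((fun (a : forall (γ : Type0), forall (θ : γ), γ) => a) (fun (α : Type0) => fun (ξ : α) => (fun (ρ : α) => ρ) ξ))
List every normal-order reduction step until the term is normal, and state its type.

normal-order reduction sequence:
  (fun (τ : forall (φ : Type0), forall (g : φ), φ) => τ) ((fun (a : forall (γ : Type0), forall (θ : γ), γ) => a) (fun (α : Type0) => fun (ξ : α) => (fun (ρ : α) => ρ) ξ))
  ~> (fun (τ : forall (φ : Type0), forall (g : φ), φ) => τ) (fun (a : Type0) => fun (γ : a) => (fun (θ : a) => θ) γ)
  ~> fun (τ : Type0) => fun (φ : τ) => (fun (g : τ) => g) φ
  ~> fun (τ : Type0) => fun (φ : τ) => φ
inferred type:
  forall (τ : Type0), forall (φ : τ), τ


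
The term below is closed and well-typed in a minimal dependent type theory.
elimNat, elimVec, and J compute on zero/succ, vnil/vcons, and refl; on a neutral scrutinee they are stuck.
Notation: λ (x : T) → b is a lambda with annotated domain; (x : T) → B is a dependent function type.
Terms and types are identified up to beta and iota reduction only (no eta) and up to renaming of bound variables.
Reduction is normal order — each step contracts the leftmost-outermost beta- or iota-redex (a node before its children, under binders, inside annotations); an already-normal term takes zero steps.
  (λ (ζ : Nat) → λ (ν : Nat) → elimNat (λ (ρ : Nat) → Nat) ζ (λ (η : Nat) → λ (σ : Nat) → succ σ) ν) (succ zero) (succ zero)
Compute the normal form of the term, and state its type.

normal form:
  succ (succ zero)
type:
  Nat


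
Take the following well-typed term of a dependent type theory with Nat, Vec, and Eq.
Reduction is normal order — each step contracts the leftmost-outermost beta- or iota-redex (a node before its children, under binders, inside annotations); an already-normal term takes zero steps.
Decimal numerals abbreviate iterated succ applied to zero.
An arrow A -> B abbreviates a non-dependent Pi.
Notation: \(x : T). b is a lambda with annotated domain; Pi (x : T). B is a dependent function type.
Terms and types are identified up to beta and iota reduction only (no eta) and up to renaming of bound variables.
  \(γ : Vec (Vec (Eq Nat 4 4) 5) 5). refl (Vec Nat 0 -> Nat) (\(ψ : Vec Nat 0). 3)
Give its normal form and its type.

reduced normal form:
  \(γ : Vec (Vec (Eq Nat 4 4) 5) 5). refl (Vec Nat 0 -> Nat) (\(ψ : Vec Nat 0). 3)
type:
  Vec (Vec (Eq Nat 4 4) 5) 5 -> Eq (Vec Nat 0 -> Nat) (\(γ : Vec Nat 0). 3) (\(ψ : Vec Nat 0). 3)


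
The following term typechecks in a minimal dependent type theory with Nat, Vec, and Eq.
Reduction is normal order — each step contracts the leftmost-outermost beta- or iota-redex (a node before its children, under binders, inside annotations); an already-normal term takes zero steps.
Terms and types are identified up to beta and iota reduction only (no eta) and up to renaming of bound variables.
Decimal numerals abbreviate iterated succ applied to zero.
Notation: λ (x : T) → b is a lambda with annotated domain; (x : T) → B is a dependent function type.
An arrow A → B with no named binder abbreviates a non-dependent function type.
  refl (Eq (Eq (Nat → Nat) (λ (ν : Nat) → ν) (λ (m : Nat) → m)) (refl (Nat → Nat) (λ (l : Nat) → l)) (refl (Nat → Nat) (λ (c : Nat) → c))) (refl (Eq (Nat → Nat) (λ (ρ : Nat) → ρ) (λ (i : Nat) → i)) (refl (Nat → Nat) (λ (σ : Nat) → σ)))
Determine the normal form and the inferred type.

reduced normal form:
  refl (Eq (Eq (Nat → Nat) (λ (ν : Nat) → ν) (λ (m : Nat) → m)) (refl (Nat → Nat) (λ (l : Nat) → l)) (refl (Nat → Nat) (λ (c : Nat) → c))) (refl (Eq (Nat → Nat) (λ (ρ : Nat) → ρ) (λ (i : Nat) → i)) (refl (Nat → Nat) (λ (σ : Nat) → σ)))
the term's type:
  Eq (Eq (Eq (Nat → Nat) (λ (ν : Nat) → ν) (λ (m : Nat) → m)) (refl (Nat → Nat) (λ (l : Nat) → l)) (refl (Nat → Nat) (λ (c : Nat) → c))) (refl (Eq (Nat → Nat) (λ (ρ : Nat) → ρ) (λ (i : Nat) → i)) (refl (Nat → Nat) (λ (σ : Nat) → σ))) (refl (Eq (Nat → Nat) (λ (t : Nat) → t) (λ (r : Nat) → r)) (refl (Nat → Nat) (λ (p : Nat) → p)))
observation: the term is already in normal form.


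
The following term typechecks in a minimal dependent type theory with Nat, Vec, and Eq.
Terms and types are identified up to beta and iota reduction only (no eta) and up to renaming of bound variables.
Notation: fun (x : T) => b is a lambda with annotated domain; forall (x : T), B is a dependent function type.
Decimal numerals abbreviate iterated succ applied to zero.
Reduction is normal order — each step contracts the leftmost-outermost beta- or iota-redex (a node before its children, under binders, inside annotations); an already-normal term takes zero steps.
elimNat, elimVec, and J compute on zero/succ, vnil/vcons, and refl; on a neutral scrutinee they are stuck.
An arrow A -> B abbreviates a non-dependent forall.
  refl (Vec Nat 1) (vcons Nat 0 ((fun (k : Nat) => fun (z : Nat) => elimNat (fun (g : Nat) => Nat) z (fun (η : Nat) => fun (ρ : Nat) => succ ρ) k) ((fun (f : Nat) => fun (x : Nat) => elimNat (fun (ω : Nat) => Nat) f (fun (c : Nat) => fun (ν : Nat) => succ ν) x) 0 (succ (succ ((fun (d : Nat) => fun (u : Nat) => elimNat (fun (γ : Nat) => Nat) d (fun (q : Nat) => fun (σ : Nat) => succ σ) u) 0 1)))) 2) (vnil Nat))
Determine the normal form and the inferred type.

resulting normal form:
  refl (Vec Nat 1) (vcons Nat 0 5 (vnil Nat))
type:
  Eq (Vec Nat 1) (vcons Nat 0 5 (vnil Nat)) (vcons Nat 0 5 (vnil Nat))
observation: 30 normal-order steps separate the term from its normal form.


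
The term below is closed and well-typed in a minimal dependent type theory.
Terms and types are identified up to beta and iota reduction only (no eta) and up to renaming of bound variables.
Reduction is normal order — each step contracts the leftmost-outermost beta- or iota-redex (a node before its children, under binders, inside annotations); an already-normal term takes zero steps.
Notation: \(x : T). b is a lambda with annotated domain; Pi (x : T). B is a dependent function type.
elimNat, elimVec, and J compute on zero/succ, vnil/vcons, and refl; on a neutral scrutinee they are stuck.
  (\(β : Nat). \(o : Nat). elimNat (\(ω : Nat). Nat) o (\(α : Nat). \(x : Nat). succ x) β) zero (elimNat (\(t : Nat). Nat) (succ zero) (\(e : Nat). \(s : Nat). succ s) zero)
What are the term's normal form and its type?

resulting normal form:
  succ zero
the term's type:
  Nat


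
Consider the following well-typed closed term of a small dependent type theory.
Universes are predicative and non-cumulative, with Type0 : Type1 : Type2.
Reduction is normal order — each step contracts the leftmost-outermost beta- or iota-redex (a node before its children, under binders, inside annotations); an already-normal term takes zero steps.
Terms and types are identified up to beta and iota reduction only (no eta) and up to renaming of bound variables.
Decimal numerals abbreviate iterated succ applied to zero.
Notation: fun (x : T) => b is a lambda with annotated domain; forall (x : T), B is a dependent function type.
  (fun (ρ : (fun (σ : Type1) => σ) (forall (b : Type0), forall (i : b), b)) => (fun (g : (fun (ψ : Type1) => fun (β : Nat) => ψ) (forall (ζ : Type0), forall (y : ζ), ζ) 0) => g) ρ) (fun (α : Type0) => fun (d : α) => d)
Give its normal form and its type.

reduced normal form:
  fun (ρ : Type0) => fun (σ : ρ) => σ
type:
  forall (ρ : Type0), forall (σ : ρ), ρ
observation: 2 normal-order steps normalize the term, beginning with a beta-redex.


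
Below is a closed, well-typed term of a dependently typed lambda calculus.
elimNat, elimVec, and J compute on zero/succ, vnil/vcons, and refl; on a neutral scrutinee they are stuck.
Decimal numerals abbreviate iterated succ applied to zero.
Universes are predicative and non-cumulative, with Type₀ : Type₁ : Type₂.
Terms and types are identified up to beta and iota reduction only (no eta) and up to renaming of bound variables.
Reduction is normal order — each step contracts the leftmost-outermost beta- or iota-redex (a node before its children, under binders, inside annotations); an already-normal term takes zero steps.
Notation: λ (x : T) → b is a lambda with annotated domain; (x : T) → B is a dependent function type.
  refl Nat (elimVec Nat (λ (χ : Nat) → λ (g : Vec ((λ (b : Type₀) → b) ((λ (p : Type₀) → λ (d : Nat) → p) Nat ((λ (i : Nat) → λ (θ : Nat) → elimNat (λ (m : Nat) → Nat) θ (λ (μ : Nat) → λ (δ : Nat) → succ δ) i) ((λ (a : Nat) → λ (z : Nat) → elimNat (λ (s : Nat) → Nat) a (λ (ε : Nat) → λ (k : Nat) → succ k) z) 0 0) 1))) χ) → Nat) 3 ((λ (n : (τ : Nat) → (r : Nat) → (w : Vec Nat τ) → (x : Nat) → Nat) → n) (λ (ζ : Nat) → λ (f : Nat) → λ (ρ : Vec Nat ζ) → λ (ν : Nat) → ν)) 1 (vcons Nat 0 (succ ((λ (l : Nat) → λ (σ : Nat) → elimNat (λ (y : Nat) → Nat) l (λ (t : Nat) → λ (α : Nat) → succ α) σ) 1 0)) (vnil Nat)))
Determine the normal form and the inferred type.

reduced normal form:
  refl Nat 3
the term's type:
  Eq Nat 3 3
observation: reduction starts at an elimVec iota-redex, and 7 normal-order steps reach the normal form.


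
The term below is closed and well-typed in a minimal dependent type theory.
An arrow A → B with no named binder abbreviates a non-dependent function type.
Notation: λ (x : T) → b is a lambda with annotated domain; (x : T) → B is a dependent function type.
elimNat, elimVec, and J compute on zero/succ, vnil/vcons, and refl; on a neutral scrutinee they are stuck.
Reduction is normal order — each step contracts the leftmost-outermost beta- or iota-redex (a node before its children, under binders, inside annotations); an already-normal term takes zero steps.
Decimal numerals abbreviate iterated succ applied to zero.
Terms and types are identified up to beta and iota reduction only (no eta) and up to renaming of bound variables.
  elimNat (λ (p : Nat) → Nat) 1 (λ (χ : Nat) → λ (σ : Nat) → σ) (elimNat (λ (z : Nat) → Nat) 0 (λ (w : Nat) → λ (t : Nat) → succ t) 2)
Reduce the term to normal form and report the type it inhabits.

normal form:
  1
inferred type:
  Nat
observation: contracting an elimNat iota-redex first, the term normalizes in 14 steps.


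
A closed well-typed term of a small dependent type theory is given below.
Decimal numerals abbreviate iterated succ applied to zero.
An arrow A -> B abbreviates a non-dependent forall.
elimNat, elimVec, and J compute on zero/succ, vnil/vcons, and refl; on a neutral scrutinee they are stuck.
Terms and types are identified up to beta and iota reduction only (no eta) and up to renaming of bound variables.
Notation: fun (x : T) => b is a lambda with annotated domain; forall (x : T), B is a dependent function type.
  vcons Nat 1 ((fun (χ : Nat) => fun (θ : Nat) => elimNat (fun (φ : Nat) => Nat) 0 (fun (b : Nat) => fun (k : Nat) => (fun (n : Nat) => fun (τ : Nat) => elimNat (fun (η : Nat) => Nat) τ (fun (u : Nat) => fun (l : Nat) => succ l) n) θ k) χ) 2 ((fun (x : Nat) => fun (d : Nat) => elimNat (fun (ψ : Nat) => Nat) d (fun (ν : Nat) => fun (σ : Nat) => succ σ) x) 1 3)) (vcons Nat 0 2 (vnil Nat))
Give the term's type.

type:
  Vec Nat 2
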